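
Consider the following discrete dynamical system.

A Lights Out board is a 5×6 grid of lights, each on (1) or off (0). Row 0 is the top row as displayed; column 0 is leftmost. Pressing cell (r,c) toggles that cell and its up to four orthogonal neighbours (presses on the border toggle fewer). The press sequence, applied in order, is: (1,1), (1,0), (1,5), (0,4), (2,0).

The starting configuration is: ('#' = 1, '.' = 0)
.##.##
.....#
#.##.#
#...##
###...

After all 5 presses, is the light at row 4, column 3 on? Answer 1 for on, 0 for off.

0

0) .##.##
.....#
#.##.#
#...##
###...
1) ..#.##
###..#
####.#
#...##
###...
2) #.#.##
..#..#
.###.#
#...##
###...
3) #.#.#.
..#.#.
.###..
#...##
###...
4) #.##.#
..#...
.###..
#...##
###...
5) #.##.#
#.#...
#.##..
....##
###...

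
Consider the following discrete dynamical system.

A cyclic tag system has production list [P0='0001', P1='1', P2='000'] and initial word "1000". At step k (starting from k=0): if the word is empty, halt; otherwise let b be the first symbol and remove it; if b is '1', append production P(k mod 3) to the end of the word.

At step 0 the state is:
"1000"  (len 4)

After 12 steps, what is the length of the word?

step 0: "1000"  (len 4)
step 1: "0000001"  (len 7)
step 2: "000001"  (len 6)
step 3: "00001"  (len 5)
step 4: "0001"  (len 4)
step 5: "001"  (len 3)
step 6: "01"  (len 2)
step 7: "1"  (len 1)
step 8: "1"  (len 1)
step 9: "000"  (len 3)
step 10: "00"  (len 2)
step 11: "0"  (len 1)
step 12: (halted — word empty)

0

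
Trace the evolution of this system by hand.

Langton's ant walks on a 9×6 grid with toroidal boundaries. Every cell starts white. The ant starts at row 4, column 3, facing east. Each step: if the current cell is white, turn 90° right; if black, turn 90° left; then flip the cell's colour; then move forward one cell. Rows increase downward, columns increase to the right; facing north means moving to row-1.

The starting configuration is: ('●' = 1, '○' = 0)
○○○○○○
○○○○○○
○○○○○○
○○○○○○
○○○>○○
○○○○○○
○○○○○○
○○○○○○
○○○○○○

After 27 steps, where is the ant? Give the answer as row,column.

t=0: ○○○○○○
○○○○○○
○○○○○○
○○○○○○
○○○>○○
○○○○○○
○○○○○○
○○○○○○
○○○○○○
t=1: ○○○○○○
○○○○○○
○○○○○○
○○○○○○
○○○●○○
○○○v○○
○○○○○○
○○○○○○
○○○○○○
t=2: ○○○○○○
○○○○○○
○○○○○○
○○○○○○
○○○●○○
○○<●○○
○○○○○○
○○○○○○
○○○○○○
t=3: ○○○○○○
○○○○○○
○○○○○○
○○○○○○
○○^●○○
○○●●○○
○○○○○○
○○○○○○
○○○○○○
t=4: ○○○○○○
○○○○○○
○○○○○○
○○○○○○
○○●>○○
○○●●○○
○○○○○○
○○○○○○
○○○○○○
t=5: ○○○○○○
○○○○○○
○○○○○○
○○○^○○
○○●○○○
○○●●○○
○○○○○○
○○○○○○
○○○○○○
t=6: ○○○○○○
○○○○○○
○○○○○○
○○○●>○
○○●○○○
○○●●○○
○○○○○○
○○○○○○
○○○○○○
t=7: ○○○○○○
○○○○○○
○○○○○○
○○○●●○
○○●○v○
○○●●○○
○○○○○○
○○○○○○
○○○○○○
t=8: ○○○○○○
○○○○○○
○○○○○○
○○○●●○
○○●<●○
○○●●○○
○○○○○○
○○○○○○
○○○○○○
t=9: ○○○○○○
○○○○○○
○○○○○○
○○○^●○
○○●●●○
○○●●○○
○○○○○○
○○○○○○
○○○○○○
t=10: ○○○○○○
○○○○○○
○○○○○○
○○<○●○
○○●●●○
○○●●○○
○○○○○○
○○○○○○
○○○○○○
t=11: ○○○○○○
○○○○○○
○○^○○○
○○●○●○
○○●●●○
○○●●○○
○○○○○○
○○○○○○
○○○○○○
t=12: ○○○○○○
○○○○○○
○○●>○○
○○●○●○
○○●●●○
○○●●○○
○○○○○○
○○○○○○
○○○○○○
t=13: ○○○○○○
○○○○○○
○○●●○○
○○●v●○
○○●●●○
○○●●○○
○○○○○○
○○○○○○
○○○○○○
t=14: ○○○○○○
○○○○○○
○○●●○○
○○<●●○
○○●●●○
○○●●○○
○○○○○○
○○○○○○
○○○○○○
t=15: ○○○○○○
○○○○○○
○○●●○○
○○○●●○
○○v●●○
○○●●○○
○○○○○○
○○○○○○
○○○○○○
t=16: ○○○○○○
○○○○○○
○○●●○○
○○○●●○
○○○>●○
○○●●○○
○○○○○○
○○○○○○
○○○○○○
t=17: ○○○○○○
○○○○○○
○○●●○○
○○○^●○
○○○○●○
○○●●○○
○○○○○○
○○○○○○
○○○○○○
t=18: ○○○○○○
○○○○○○
○○●●○○
○○<○●○
○○○○●○
○○●●○○
○○○○○○
○○○○○○
○○○○○○
t=19: ○○○○○○
○○○○○○
○○^●○○
○○●○●○
○○○○●○
○○●●○○
○○○○○○
○○○○○○
○○○○○○
t=20: ○○○○○○
○○○○○○
○<○●○○
○○●○●○
○○○○●○
○○●●○○
○○○○○○
○○○○○○
○○○○○○
t=21: ○○○○○○
○^○○○○
○●○●○○
○○●○●○
○○○○●○
○○●●○○
○○○○○○
○○○○○○
○○○○○○
t=22: ○○○○○○
○●>○○○
○●○●○○
○○●○●○
○○○○●○
○○●●○○
○○○○○○
○○○○○○
○○○○○○
t=23: ○○○○○○
○●●○○○
○●v●○○
○○●○●○
○○○○●○
○○●●○○
○○○○○○
○○○○○○
○○○○○○
t=24: ○○○○○○
○●●○○○
○<●●○○
○○●○●○
○○○○●○
○○●●○○
○○○○○○
○○○○○○
○○○○○○
t=25: ○○○○○○
○●●○○○
○○●●○○
○v●○●○
○○○○●○
○○●●○○
○○○○○○
○○○○○○
○○○○○○
t=26: ○○○○○○
○●●○○○
○○●●○○
<●●○●○
○○○○●○
○○●●○○
○○○○○○
○○○○○○
○○○○○○
t=27: ○○○○○○
○●●○○○
^○●●○○
●●●○●○
○○○○●○
○○●●○○
○○○○○○
○○○○○○
○○○○○○

2,0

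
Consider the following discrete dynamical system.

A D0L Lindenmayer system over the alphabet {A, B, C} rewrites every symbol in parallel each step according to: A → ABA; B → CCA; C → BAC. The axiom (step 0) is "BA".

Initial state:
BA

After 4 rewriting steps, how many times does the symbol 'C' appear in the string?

40

[0] BA
[1] CCAABA
[2] BACBACABAABACCAABA
[3] CCAABABACCCAABABACABACCAABAABACCAABABACBACABAABACCAABA
[4] BACBACABAABACCAABACCAABABACBACBACABAABACCAABACCAABABACABAC…AABACCAABABACCCAABABACABACCAABAABACCAABABACBACABAABACCAABA  (len 162)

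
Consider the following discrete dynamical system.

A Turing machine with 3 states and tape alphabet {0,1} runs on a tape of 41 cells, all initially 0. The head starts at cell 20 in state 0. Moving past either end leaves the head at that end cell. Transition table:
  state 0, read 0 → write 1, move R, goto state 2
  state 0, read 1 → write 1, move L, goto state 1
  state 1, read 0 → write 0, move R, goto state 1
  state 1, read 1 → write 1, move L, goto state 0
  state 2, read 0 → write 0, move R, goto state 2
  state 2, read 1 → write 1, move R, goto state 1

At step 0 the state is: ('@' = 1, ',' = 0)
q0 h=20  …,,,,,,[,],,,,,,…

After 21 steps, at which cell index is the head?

step 0: q0 h=20  …,,,,,,[,],,,,,,…
step 1: q2 h=21  …,,,,,@[,],,,,,,…
step 2: q2 h=22  …,,,,@,[,],,,,,,…
step 3: q2 h=23  …,,,@,,[,],,,,,,…
step 4: q2 h=24  …,,@,,,[,],,,,,,…
step 5: q2 h=25  …,@,,,,[,],,,,,,…
step 6: q2 h=26  …@,,,,,[,],,,,,,…
step 7: q2 h=27  …,,,,,,[,],,,,,,…
step 8: q2 h=28  …,,,,,,[,],,,,,,…
step 9: q2 h=29  …,,,,,,[,],,,,,,…
step 10: q2 h=30  …,,,,,,[,],,,,,,…
step 11: q2 h=31  …,,,,,,[,],,,,,,…
step 12: q2 h=32  …,,,,,,[,],,,,,,…
step 13: q2 h=33  …,,,,,,[,],,,,,,…
step 14: q2 h=34  …,,,,,,[,],,,,,,|
step 15: q2 h=35  …,,,,,,[,],,,,,|
step 16: q2 h=36  …,,,,,,[,],,,,|
step 17: q2 h=37  …,,,,,,[,],,,|
step 18: q2 h=38  …,,,,,,[,],,|
step 19: q2 h=39  …,,,,,,[,],|
step 20: q2 h=40  …,,,,,,[,]|
step 21: q2 h=40  …,,,,,,[,]|

40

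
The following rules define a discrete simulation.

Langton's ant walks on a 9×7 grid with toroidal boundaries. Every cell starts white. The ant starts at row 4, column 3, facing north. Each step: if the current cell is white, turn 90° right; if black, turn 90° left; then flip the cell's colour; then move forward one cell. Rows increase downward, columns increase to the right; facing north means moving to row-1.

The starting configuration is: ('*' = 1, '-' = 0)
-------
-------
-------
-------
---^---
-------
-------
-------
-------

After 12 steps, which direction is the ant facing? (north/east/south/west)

[0] -------
-------
-------
-------
---^---
-------
-------
-------
-------
[1] -------
-------
-------
-------
---*>--
-------
-------
-------
-------
[2] -------
-------
-------
-------
---**--
----v--
-------
-------
-------
[3] -------
-------
-------
-------
---**--
---<*--
-------
-------
-------
[4] -------
-------
-------
-------
---^*--
---**--
-------
-------
-------
[5] -------
-------
-------
-------
--<-*--
---**--
-------
-------
-------
[6] -------
-------
-------
--^----
--*-*--
---**--
-------
-------
-------
[7] -------
-------
-------
--*>---
--*-*--
---**--
-------
-------
-------
[8] -------
-------
-------
--**---
--*v*--
---**--
-------
-------
-------
[9] -------
-------
-------
--**---
--<**--
---**--
-------
-------
-------
[10] -------
-------
-------
--**---
---**--
--v**--
-------
-------
-------
[11] -------
-------
-------
--**---
---**--
-<***--
-------
-------
-------
[12] -------
-------
-------
--**---
-^-**--
-****--
-------
-------
-------

north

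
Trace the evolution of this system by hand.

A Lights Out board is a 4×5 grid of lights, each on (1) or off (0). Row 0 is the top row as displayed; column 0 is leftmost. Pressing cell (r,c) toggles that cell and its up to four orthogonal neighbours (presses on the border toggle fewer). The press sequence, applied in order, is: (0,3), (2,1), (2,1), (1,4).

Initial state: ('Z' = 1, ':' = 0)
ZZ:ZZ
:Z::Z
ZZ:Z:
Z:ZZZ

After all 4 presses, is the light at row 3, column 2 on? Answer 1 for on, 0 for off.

[0] ZZ:ZZ
:Z::Z
ZZ:Z:
Z:ZZZ
[1] ZZZ::
:Z:ZZ
ZZ:Z:
Z:ZZZ
[2] ZZZ::
:::ZZ
::ZZ:
ZZZZZ
[3] ZZZ::
:Z:ZZ
ZZ:Z:
Z:ZZZ
[4] ZZZ:Z
:Z:::
ZZ:ZZ
Z:ZZZ

1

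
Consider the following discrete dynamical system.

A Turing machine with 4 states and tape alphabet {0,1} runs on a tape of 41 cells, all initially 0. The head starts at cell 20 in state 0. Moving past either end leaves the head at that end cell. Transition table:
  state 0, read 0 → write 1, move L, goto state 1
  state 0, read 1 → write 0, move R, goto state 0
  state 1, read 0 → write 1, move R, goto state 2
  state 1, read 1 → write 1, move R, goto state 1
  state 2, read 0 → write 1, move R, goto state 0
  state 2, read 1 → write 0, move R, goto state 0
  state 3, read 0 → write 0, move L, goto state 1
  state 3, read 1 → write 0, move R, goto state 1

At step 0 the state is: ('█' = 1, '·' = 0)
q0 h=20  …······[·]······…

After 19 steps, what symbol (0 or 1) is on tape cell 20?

1

0) q0 h=20  …······[·]······…
1) q1 h=19  …······[·]█·····…
2) q2 h=20  …·····█[█]······…
3) q0 h=21  …····█·[·]······…
4) q1 h=20  …·····█[·]█·····…
5) q2 h=21  …····██[█]······…
6) q0 h=22  …···██·[·]······…
7) q1 h=21  …····██[·]█·····…
8) q2 h=22  …···███[█]······…
9) q0 h=23  …··███·[·]······…
10) q1 h=22  …···███[·]█·····…
11) q2 h=23  …··████[█]······…
12) q0 h=24  …·████·[·]······…
13) q1 h=23  …··████[·]█·····…
14) q2 h=24  …·█████[█]······…
15) q0 h=25  …█████·[·]······…
16) q1 h=24  …·█████[·]█·····…
17) q2 h=25  …██████[█]······…
18) q0 h=26  …█████·[·]······…
19) q1 h=25  …██████[·]█·····…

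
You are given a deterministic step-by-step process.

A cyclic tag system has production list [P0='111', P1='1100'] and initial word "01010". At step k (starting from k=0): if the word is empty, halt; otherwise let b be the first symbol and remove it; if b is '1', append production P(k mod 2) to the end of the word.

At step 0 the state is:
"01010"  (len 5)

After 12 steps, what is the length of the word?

15

[0] "01010"  (len 5)
[1] "1010"  (len 4)
[2] "0101100"  (len 7)
[3] "101100"  (len 6)
[4] "011001100"  (len 9)
[5] "11001100"  (len 8)
[6] "10011001100"  (len 11)
[7] "0011001100111"  (len 13)
[8] "011001100111"  (len 12)
[9] "11001100111"  (len 11)
[10] "10011001111100"  (len 14)
[11] "0011001111100111"  (len 16)
[12] "011001111100111"  (len 15)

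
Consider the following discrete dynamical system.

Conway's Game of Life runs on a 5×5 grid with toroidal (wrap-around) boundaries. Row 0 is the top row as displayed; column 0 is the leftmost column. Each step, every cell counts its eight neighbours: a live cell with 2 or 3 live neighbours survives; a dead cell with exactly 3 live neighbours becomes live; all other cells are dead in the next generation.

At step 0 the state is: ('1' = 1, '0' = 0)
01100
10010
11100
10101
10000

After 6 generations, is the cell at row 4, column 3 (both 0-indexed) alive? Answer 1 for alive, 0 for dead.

0

step 0: 01100
10010
11100
10101
10000
step 1: 11101
10011
00100
00111
10111
step 2: 00000
00000
11100
10000
00000
step 3: 00000
01000
11000
10000
00000
step 4: 00000
11000
11000
11000
00000
step 5: 00000
11000
00101
11000
00000
step 6: 00000
11000
00101
11000
00000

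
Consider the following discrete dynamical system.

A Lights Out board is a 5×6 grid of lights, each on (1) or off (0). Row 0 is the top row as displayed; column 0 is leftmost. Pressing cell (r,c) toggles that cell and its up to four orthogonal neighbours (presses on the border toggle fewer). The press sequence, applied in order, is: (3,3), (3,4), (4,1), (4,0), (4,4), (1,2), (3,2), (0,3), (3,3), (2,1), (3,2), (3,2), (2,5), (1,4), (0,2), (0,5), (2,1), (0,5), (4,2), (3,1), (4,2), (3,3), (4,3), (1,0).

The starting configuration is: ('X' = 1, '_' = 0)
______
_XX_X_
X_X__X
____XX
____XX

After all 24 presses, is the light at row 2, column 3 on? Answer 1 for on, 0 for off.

t=0: ______
_XX_X_
X_X__X
____XX
____XX
t=1: ______
_XX_X_
X_XX_X
__XX_X
___XXX
t=2: ______
_XX_X_
X_XXXX
__X_X_
___X_X
t=3: ______
_XX_X_
X_XXXX
_XX_X_
XXXX_X
t=4: ______
_XX_X_
X_XXXX
XXX_X_
__XX_X
t=5: ______
_XX_X_
X_XXXX
XXX___
__X_X_
t=6: __X___
___XX_
X__XXX
XXX___
__X_X_
t=7: __X___
___XX_
X_XXXX
X__X__
____X_
t=8: ___XX_
____X_
X_XXXX
X__X__
____X_
t=9: ___XX_
____X_
X_X_XX
X_X_X_
___XX_
t=10: ___XX_
_X__X_
_X__XX
XXX_X_
___XX_
t=11: ___XX_
_X__X_
_XX_XX
X__XX_
__XXX_
t=12: ___XX_
_X__X_
_X__XX
XXX_X_
___XX_
t=13: ___XX_
_X__XX
_X____
XXX_XX
___XX_
t=14: ___X__
_X_X__
_X__X_
XXX_XX
___XX_
t=15: _XX___
_XXX__
_X__X_
XXX_XX
___XX_
t=16: _XX_XX
_XXX_X
_X__X_
XXX_XX
___XX_
t=17: _XX_XX
__XX_X
X_X_X_
X_X_XX
___XX_
t=18: _XX___
__XX__
X_X_X_
X_X_XX
___XX_
t=19: _XX___
__XX__
X_X_X_
X___XX
_XX_X_
t=20: _XX___
__XX__
XXX_X_
_XX_XX
__X_X_
t=21: _XX___
__XX__
XXX_X_
_X__XX
_X_XX_
t=22: _XX___
__XX__
XXXXX_
_XXX_X
_X__X_
t=23: _XX___
__XX__
XXXXX_
_XX__X
_XXX__
t=24: XXX___
XXXX__
_XXXX_
_XX__X
_XXX__

1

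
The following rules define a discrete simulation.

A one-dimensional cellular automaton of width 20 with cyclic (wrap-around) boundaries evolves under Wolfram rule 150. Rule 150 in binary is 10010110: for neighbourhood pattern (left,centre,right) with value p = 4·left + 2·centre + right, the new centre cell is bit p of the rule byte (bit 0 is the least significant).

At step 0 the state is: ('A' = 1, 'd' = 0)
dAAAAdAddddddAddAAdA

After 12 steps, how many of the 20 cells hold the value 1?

9

[0] dAAAAdAddddddAddAAdA
[1] ddAAddAAddddAAAAdddA
[2] AAddAAddAddAdAAdAdAA
[3] AdAAddAAAAAAddddAddA
[4] ddddAAdAAAAdAddAAAAd
[5] dddAddddAAddAAAdAAdA
[6] AdAAAddAddAAdAdddddA
[7] dddAdAAAAAdddAAdddAd
[8] ddAAddAAAdAdAddAdAAA
[9] AAddAAdAddAdAAAAddAd
[10] ddAAdddAAAAddAAdAAAd
[11] dAddAdAdAAdAAddddAdA
[12] dAAAAdAddddddAddAAdA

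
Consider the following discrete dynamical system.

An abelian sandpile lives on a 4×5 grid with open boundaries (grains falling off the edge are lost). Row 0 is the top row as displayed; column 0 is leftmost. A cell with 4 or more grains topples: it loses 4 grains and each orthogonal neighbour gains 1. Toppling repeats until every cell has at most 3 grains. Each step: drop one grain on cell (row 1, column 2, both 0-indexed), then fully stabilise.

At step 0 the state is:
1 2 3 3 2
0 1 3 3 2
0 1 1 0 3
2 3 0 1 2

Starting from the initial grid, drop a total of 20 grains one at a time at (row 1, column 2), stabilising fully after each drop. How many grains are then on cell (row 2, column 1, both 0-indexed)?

0) 1 2 3 3 2
0 1 3 3 2
0 1 1 0 3
2 3 0 1 2
1) 1 3 1 1 3
0 2 2 1 3
0 1 2 1 3
2 3 0 1 2
2) 1 3 1 1 3
0 2 3 1 3
0 1 2 1 3
2 3 0 1 2
3) 1 3 2 1 3
0 3 0 2 3
0 1 3 1 3
2 3 0 1 2
4) 1 3 2 1 3
0 3 1 2 3
0 1 3 1 3
2 3 0 1 2
5) 1 3 2 1 3
0 3 2 2 3
0 1 3 1 3
2 3 0 1 2
6) 1 3 2 1 3
0 3 3 2 3
0 1 3 1 3
2 3 0 1 2
7) 2 1 0 2 3
1 1 3 3 3
0 3 0 2 3
2 3 1 1 2
8) 2 1 2 0 1
1 2 1 3 2
0 3 2 0 1
2 3 1 2 3
9) 2 1 2 0 1
1 2 2 3 2
0 3 2 0 1
2 3 1 2 3
10) 2 1 2 0 1
1 2 3 3 2
0 3 2 0 1
2 3 1 2 3
11) 2 1 3 1 1
1 3 1 0 3
0 3 3 1 1
2 3 1 2 3
12) 2 1 3 1 1
1 3 2 0 3
0 3 3 1 1
2 3 1 2 3
13) 2 1 3 1 1
1 3 3 0 3
0 3 3 1 1
2 3 1 2 3
14) 2 3 0 2 1
2 1 3 1 3
1 2 1 2 1
3 0 3 2 3
15) 2 3 1 2 1
2 2 0 2 3
1 2 2 2 1
3 0 3 2 3
16) 2 3 1 2 1
2 2 1 2 3
1 2 2 2 1
3 0 3 2 3
17) 2 3 1 2 1
2 2 2 2 3
1 2 2 2 1
3 0 3 2 3
18) 2 3 1 2 1
2 2 3 2 3
1 2 2 2 1
3 0 3 2 3
19) 2 3 2 2 1
2 3 0 3 3
1 2 3 2 1
3 0 3 2 3
20) 2 3 2 2 1
2 3 1 3 3
1 2 3 2 1
3 0 3 2 3

2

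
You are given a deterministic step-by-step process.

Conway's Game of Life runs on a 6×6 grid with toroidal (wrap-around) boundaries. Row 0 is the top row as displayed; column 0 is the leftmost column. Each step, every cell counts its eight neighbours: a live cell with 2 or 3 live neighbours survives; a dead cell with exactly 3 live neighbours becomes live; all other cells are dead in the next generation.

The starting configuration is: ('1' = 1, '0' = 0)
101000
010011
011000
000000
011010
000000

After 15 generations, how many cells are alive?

t=0: 101000
010011
011000
000000
011010
000000
t=1: 110001
000101
111000
000100
000000
001100
t=2: 110101
000011
111110
011000
001100
111000
t=3: 000100
000000
100010
100010
100100
000011
t=4: 000010
000000
000000
110110
100100
000111
t=5: 000111
000000
000000
111111
110000
000101
t=6: 000101
000010
111111
001111
000000
001101
t=7: 001101
010000
110000
000000
000001
001100
t=8: 010110
010000
110000
100000
000000
001100
t=9: 010110
010000
110000
110000
000000
001110
t=10: 010010
010000
001000
110000
011100
001010
t=11: 011100
011000
101000
100100
100100
000010
t=12: 010100
100000
101100
101101
000111
010010
t=13: 111000
100100
101110
100000
010000
100001
t=14: 001000
100010
101110
101101
010001
001001
t=15: 010101
001010
101000
000000
010101
111000

13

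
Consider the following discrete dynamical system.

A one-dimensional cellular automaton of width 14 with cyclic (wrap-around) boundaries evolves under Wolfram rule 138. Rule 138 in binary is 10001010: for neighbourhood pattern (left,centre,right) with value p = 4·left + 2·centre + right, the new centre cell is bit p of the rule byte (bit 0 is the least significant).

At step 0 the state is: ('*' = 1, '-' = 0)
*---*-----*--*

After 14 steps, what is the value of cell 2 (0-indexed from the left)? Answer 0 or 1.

0

t=0: *---*-----*--*
t=1: ---*-----*--**
t=2: --*-----*--**-
t=3: -*-----*--**--
t=4: *-----*--**---
t=5: -----*--**---*
t=6: ----*--**---*-
t=7: ---*--**---*--
t=8: --*--**---*---
t=9: -*--**---*----
t=10: *--**---*-----
t=11: --**---*-----*
t=12: -**---*-----*-
t=13: **---*-----*--
t=14: *---*-----*--*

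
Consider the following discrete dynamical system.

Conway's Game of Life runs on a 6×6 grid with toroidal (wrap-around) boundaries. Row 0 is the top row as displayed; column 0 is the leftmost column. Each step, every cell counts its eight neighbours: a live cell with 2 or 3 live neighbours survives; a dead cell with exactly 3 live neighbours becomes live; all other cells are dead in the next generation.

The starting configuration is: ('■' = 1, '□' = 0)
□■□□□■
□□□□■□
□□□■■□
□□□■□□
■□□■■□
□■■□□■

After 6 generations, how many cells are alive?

k=0  □■□□□■
□□□□■□
□□□■■□
□□□■□□
■□□■■□
□■■□□■
k=1  □■■□■■
□□□■■■
□□□■■□
□□■□□■
■■□■■■
□■■■□■
k=2  □■□□□□
■□□□□□
□□■□□□
□■■□□□
□□□□□□
□□□□□□
k=3  □□□□□□
□■□□□□
□□■□□□
□■■□□□
□□□□□□
□□□□□□
k=4  □□□□□□
□□□□□□
□□■□□□
□■■□□□
□□□□□□
□□□□□□
k=5  □□□□□□
□□□□□□
□■■□□□
□■■□□□
□□□□□□
□□□□□□
k=6  □□□□□□
□□□□□□
□■■□□□
□■■□□□
□□□□□□
□□□□□□

4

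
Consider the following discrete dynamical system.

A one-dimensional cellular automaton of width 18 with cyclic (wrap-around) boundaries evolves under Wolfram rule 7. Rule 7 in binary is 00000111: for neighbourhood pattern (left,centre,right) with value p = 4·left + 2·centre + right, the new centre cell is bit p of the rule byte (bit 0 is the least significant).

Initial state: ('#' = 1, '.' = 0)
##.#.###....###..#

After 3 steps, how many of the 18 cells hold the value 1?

3

k=0  ##.#.###....###..#
k=1  ...#.....###....#.
k=2  ####.####....####.
k=3  ..........###.....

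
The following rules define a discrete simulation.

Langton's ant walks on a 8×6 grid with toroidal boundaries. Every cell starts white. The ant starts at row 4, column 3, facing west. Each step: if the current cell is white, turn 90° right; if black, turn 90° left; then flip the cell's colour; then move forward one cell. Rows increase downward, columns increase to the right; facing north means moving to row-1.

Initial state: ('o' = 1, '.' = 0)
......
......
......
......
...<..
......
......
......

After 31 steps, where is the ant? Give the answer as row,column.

6,4

[0] ......
......
......
......
...<..
......
......
......
[1] ......
......
......
...^..
...o..
......
......
......
[2] ......
......
......
...o>.
...o..
......
......
......
[3] ......
......
......
...oo.
...ov.
......
......
......
[4] ......
......
......
...oo.
...<o.
......
......
......
[5] ......
......
......
...oo.
....o.
...v..
......
......
[6] ......
......
......
...oo.
....o.
..<o..
......
......
[7] ......
......
......
...oo.
..^.o.
..oo..
......
......
[8] ......
......
......
...oo.
..o>o.
..oo..
......
......
[9] ......
......
......
...oo.
..ooo.
..ov..
......
......
[10] ......
......
......
...oo.
..ooo.
..o.>.
......
......
[11] ......
......
......
...oo.
..ooo.
..o.o.
....v.
......
[12] ......
......
......
...oo.
..ooo.
..o.o.
...<o.
......
[13] ......
......
......
...oo.
..ooo.
..o^o.
...oo.
......
[14] ......
......
......
...oo.
..ooo.
..oo>.
...oo.
......
[15] ......
......
......
...oo.
..oo^.
..oo..
...oo.
......
[16] ......
......
......
...oo.
..o<..
..oo..
...oo.
......
[17] ......
......
......
...oo.
..o...
..ov..
...oo.
......
[18] ......
......
......
...oo.
..o...
..o.>.
...oo.
......
[19] ......
......
......
...oo.
..o...
..o.o.
...ov.
......
[20] ......
......
......
...oo.
..o...
..o.o.
...o.>
......
[21] ......
......
......
...oo.
..o...
..o.o.
...o.o
.....v
[22] ......
......
......
...oo.
..o...
..o.o.
...o.o
....<o
[23] ......
......
......
...oo.
..o...
..o.o.
...o^o
....oo
[24] ......
......
......
...oo.
..o...
..o.o.
...oo>
....oo
[25] ......
......
......
...oo.
..o...
..o.o^
...oo.
....oo
[26] ......
......
......
...oo.
..o...
>.o.oo
...oo.
....oo
[27] ......
......
......
...oo.
..o...
o.o.oo
v..oo.
....oo
[28] ......
......
......
...oo.
..o...
o.o.oo
o..oo<
....oo
[29] ......
......
......
...oo.
..o...
o.o.o^
o..ooo
....oo
[30] ......
......
......
...oo.
..o...
o.o.<.
o..ooo
....oo
[31] ......
......
......
...oo.
..o...
o.o...
o..ovo
....oo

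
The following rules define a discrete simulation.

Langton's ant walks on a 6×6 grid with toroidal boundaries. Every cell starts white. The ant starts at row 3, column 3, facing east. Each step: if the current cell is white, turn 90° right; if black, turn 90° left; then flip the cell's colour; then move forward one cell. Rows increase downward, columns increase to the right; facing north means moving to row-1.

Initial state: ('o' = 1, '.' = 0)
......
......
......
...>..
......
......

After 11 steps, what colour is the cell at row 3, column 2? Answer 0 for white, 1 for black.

1

gen 0: ......
......
......
...>..
......
......
gen 1: ......
......
......
...o..
...v..
......
gen 2: ......
......
......
...o..
..<o..
......
gen 3: ......
......
......
..^o..
..oo..
......
gen 4: ......
......
......
..o>..
..oo..
......
gen 5: ......
......
...^..
..o...
..oo..
......
gen 6: ......
......
...o>.
..o...
..oo..
......
gen 7: ......
......
...oo.
..o.v.
..oo..
......
gen 8: ......
......
...oo.
..o<o.
..oo..
......
gen 9: ......
......
...^o.
..ooo.
..oo..
......
gen 10: ......
......
..<.o.
..ooo.
..oo..
......
gen 11: ......
..^...
..o.o.
..ooo.
..oo..
......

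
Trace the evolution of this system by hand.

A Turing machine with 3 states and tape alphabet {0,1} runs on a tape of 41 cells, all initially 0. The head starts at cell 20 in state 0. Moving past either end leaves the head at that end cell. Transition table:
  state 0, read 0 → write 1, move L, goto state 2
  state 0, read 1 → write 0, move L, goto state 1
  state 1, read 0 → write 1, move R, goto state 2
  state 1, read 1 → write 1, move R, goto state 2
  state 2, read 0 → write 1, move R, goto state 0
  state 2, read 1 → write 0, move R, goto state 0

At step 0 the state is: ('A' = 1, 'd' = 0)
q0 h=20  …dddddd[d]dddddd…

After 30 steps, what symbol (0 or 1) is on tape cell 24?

0) q0 h=20  …dddddd[d]dddddd…
1) q2 h=19  …dddddd[d]Addddd…
2) q0 h=20  …dddddA[A]dddddd…
3) q1 h=19  …dddddd[A]dddddd…
4) q2 h=20  …dddddA[d]dddddd…
5) q0 h=21  …ddddAA[d]dddddd…
6) q2 h=20  …dddddA[A]Addddd…
7) q0 h=21  …ddddAd[A]dddddd…
8) q1 h=20  …dddddA[d]dddddd…
9) q2 h=21  …ddddAA[d]dddddd…
10) q0 h=22  …dddAAA[d]dddddd…
11) q2 h=21  …ddddAA[A]Addddd…
12) q0 h=22  …dddAAd[A]dddddd…
13) q1 h=21  …ddddAA[d]dddddd…
14) q2 h=22  …dddAAA[d]dddddd…
15) q0 h=23  …ddAAAA[d]dddddd…
16) q2 h=22  …dddAAA[A]Addddd…
17) q0 h=23  …ddAAAd[A]dddddd…
18) q1 h=22  …dddAAA[d]dddddd…
19) q2 h=23  …ddAAAA[d]dddddd…
20) q0 h=24  …dAAAAA[d]dddddd…
21) q2 h=23  …ddAAAA[A]Addddd…
22) q0 h=24  …dAAAAd[A]dddddd…
23) q1 h=23  …ddAAAA[d]dddddd…
24) q2 h=24  …dAAAAA[d]dddddd…
25) q0 h=25  …AAAAAA[d]dddddd…
26) q2 h=24  …dAAAAA[A]Addddd…
27) q0 h=25  …AAAAAd[A]dddddd…
28) q1 h=24  …dAAAAA[d]dddddd…
29) q2 h=25  …AAAAAA[d]dddddd…
30) q0 h=26  …AAAAAA[d]dddddd…

1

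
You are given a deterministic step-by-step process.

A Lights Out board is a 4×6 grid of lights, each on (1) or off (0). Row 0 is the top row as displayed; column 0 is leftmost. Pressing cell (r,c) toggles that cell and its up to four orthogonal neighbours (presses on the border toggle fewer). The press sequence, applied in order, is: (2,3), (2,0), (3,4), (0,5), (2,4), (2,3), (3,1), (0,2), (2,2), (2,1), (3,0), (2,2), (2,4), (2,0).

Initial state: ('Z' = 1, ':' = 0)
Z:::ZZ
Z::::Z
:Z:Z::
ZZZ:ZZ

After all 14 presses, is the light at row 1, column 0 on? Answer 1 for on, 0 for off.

1

step 0: Z:::ZZ
Z::::Z
:Z:Z::
ZZZ:ZZ
step 1: Z:::ZZ
Z::Z:Z
:ZZ:Z:
ZZZZZZ
step 2: Z:::ZZ
:::Z:Z
Z:Z:Z:
:ZZZZZ
step 3: Z:::ZZ
:::Z:Z
Z:Z:::
:ZZ:::
step 4: Z:::::
:::Z::
Z:Z:::
:ZZ:::
step 5: Z:::::
:::ZZ:
Z:ZZZZ
:ZZ:Z:
step 6: Z:::::
::::Z:
Z::::Z
:ZZZZ:
step 7: Z:::::
::::Z:
ZZ:::Z
Z::ZZ:
step 8: ZZZZ::
::Z:Z:
ZZ:::Z
Z::ZZ:
step 9: ZZZZ::
::::Z:
Z:ZZ:Z
Z:ZZZ:
step 10: ZZZZ::
:Z::Z:
:Z:Z:Z
ZZZZZ:
step 11: ZZZZ::
:Z::Z:
ZZ:Z:Z
::ZZZ:
step 12: ZZZZ::
:ZZ:Z:
Z:Z::Z
:::ZZ:
step 13: ZZZZ::
:ZZ:::
Z:ZZZ:
:::Z::
step 14: ZZZZ::
ZZZ:::
:ZZZZ:
Z::Z::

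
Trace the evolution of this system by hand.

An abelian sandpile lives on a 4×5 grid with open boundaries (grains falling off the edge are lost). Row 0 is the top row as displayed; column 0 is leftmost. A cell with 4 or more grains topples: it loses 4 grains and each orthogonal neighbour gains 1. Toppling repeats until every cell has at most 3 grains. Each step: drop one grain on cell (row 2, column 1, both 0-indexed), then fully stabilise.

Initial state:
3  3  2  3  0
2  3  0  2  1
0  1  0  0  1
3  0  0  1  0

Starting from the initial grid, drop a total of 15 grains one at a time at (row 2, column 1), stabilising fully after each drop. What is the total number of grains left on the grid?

k=0  3  3  2  3  0
2  3  0  2  1
0  1  0  0  1
3  0  0  1  0
k=1  3  3  2  3  0
2  3  0  2  1
0  2  0  0  1
3  0  0  1  0
k=2  3  3  2  3  0
2  3  0  2  1
0  3  0  0  1
3  0  0  1  0
k=3  1  1  3  3  0
0  2  1  2  1
2  1  1  0  1
3  1  0  1  0
k=4  1  1  3  3  0
0  2  1  2  1
2  2  1  0  1
3  1  0  1  0
k=5  1  1  3  3  0
0  2  1  2  1
2  3  1  0  1
3  1  0  1  0
k=6  1  1  3  3  0
0  3  1  2  1
3  0  2  0  1
3  2  0  1  0
k=7  1  1  3  3  0
0  3  1  2  1
3  1  2  0  1
3  2  0  1  0
k=8  1  1  3  3  0
0  3  1  2  1
3  2  2  0  1
3  2  0  1  0
k=9  1  1  3  3  0
0  3  1  2  1
3  3  2  0  1
3  2  0  1  0
k=10  1  2  3  3  0
2  0  2  2  1
1  3  3  0  1
1  0  1  1  0
k=11  1  2  3  3  0
2  1  3  2  1
2  1  0  1  1
1  1  2  1  0
k=12  1  2  3  3  0
2  1  3  2  1
2  2  0  1  1
1  1  2  1  0
k=13  1  2  3  3  0
2  1  3  2  1
2  3  0  1  1
1  1  2  1  0
k=14  1  2  3  3  0
2  2  3  2  1
3  0  1  1  1
1  2  2  1  0
k=15  1  2  3  3  0
2  2  3  2  1
3  1  1  1  1
1  2  2  1  0

32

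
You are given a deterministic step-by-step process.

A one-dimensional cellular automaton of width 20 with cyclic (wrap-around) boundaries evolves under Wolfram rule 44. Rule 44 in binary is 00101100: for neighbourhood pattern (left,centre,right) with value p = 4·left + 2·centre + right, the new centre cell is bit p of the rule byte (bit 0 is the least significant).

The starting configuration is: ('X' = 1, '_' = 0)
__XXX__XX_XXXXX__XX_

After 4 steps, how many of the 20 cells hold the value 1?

k=0  __XXX__XX_XXXXX__XX_
k=1  __X____X_XX______X__
k=2  __X____XXX_______X__
k=3  __X____X_________X__
k=4  __X____X_________X__

3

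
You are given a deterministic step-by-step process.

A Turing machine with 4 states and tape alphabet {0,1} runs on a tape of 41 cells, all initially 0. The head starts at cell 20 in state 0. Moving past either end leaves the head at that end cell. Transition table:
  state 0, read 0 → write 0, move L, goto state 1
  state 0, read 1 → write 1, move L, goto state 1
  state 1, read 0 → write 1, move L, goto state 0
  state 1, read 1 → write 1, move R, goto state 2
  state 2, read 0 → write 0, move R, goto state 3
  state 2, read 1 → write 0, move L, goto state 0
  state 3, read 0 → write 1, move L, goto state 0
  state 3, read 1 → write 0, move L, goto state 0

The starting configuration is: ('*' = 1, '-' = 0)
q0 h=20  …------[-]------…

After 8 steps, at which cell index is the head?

step 0: q0 h=20  …------[-]------…
step 1: q1 h=19  …------[-]------…
step 2: q0 h=18  …------[-]*-----…
step 3: q1 h=17  …------[-]-*----…
step 4: q0 h=16  …------[-]*-*---…
step 5: q1 h=15  …------[-]-*-*--…
step 6: q0 h=14  …------[-]*-*-*-…
step 7: q1 h=13  …------[-]-*-*-*…
step 8: q0 h=12  …------[-]*-*-*-…

12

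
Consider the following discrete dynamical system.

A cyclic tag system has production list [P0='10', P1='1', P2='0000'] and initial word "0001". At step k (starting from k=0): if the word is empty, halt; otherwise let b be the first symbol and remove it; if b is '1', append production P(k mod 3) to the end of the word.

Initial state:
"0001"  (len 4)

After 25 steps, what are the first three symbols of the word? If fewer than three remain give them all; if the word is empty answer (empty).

t=0: "0001"  (len 4)
t=1: "001"  (len 3)
t=2: "01"  (len 2)
t=3: "1"  (len 1)
t=4: "10"  (len 2)
t=5: "01"  (len 2)
t=6: "1"  (len 1)
t=7: "10"  (len 2)
t=8: "01"  (len 2)
t=9: "1"  (len 1)
t=10: "10"  (len 2)
t=11: "01"  (len 2)
t=12: "1"  (len 1)
t=13: "10"  (len 2)
t=14: "01"  (len 2)
t=15: "1"  (len 1)
t=16: "10"  (len 2)
t=17: "01"  (len 2)
t=18: "1"  (len 1)
t=19: "10"  (len 2)
t=20: "01"  (len 2)
t=21: "1"  (len 1)
t=22: "10"  (len 2)
t=23: "01"  (len 2)
t=24: "1"  (len 1)
t=25: "10"  (len 2)

10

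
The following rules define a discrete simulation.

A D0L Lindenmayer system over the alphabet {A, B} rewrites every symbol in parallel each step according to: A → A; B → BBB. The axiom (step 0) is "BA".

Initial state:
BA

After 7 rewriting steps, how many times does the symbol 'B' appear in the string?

0) BA
1) BBBA
2) BBBBBBBBBA
3) BBBBBBBBBBBBBBBBBBBBBBBBBBBA
4) BBBBBBBBBBBBBBBBBBBBBBBBBBBBBBBBBBBBBBBBBBBBBBBBBBBBBBBBBBBBBBBBBBBBBBBBBBBBBBBBBA
5) BBBBBBBBBBBBBBBBBBBBBBBBBBBBBBBBBBBBBBBBBBBBBBBBBBBBBBBBBB…BBBBBBBBBBBBBBBBBBBBBBBBBBBBBBBBBBBBBBBBBBBBBBBBBBBBBBBBBA  (len 244)
6) BBBBBBBBBBBBBBBBBBBBBBBBBBBBBBBBBBBBBBBBBBBBBBBBBBBBBBBBBB…BBBBBBBBBBBBBBBBBBBBBBBBBBBBBBBBBBBBBBBBBBBBBBBBBBBBBBBBBA  (len 730)
7) BBBBBBBBBBBBBBBBBBBBBBBBBBBBBBBBBBBBBBBBBBBBBBBBBBBBBBBBBB…BBBBBBBBBBBBBBBBBBBBBBBBBBBBBBBBBBBBBBBBBBBBBBBBBBBBBBBBBA  (len 2188)

2187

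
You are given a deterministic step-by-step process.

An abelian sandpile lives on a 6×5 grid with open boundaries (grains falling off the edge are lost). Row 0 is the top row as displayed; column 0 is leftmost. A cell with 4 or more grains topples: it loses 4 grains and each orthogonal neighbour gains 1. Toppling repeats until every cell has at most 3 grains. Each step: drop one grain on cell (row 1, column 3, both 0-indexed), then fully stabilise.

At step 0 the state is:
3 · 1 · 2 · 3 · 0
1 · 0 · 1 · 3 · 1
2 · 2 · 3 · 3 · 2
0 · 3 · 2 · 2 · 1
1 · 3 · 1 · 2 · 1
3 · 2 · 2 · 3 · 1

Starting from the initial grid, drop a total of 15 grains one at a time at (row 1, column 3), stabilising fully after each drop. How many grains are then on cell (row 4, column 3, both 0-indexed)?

step 0: 3 · 1 · 2 · 3 · 0
1 · 0 · 1 · 3 · 1
2 · 2 · 3 · 3 · 2
0 · 3 · 2 · 2 · 1
1 · 3 · 1 · 2 · 1
3 · 2 · 2 · 3 · 1
step 1: 3 · 1 · 3 · 0 · 1
1 · 0 · 3 · 2 · 2
2 · 3 · 0 · 1 · 3
0 · 3 · 3 · 3 · 1
1 · 3 · 1 · 2 · 1
3 · 2 · 2 · 3 · 1
step 2: 3 · 1 · 3 · 0 · 1
1 · 0 · 3 · 3 · 2
2 · 3 · 0 · 1 · 3
0 · 3 · 3 · 3 · 1
1 · 3 · 1 · 2 · 1
3 · 2 · 2 · 3 · 1
step 3: 3 · 2 · 0 · 2 · 1
1 · 1 · 1 · 1 · 3
2 · 3 · 1 · 2 · 3
0 · 3 · 3 · 3 · 1
1 · 3 · 1 · 2 · 1
3 · 2 · 2 · 3 · 1
step 4: 3 · 2 · 0 · 2 · 1
1 · 1 · 1 · 2 · 3
2 · 3 · 1 · 2 · 3
0 · 3 · 3 · 3 · 1
1 · 3 · 1 · 2 · 1
3 · 2 · 2 · 3 · 1
step 5: 3 · 2 · 0 · 2 · 1
1 · 1 · 1 · 3 · 3
2 · 3 · 1 · 2 · 3
0 · 3 · 3 · 3 · 1
1 · 3 · 1 · 2 · 1
3 · 2 · 2 · 3 · 1
step 6: 3 · 2 · 0 · 3 · 2
1 · 2 · 3 · 2 · 1
3 · 1 · 0 · 2 · 1
1 · 2 · 2 · 1 · 3
2 · 0 · 3 · 3 · 1
3 · 3 · 2 · 3 · 1
step 7: 3 · 2 · 0 · 3 · 2
1 · 2 · 3 · 3 · 1
3 · 1 · 0 · 2 · 1
1 · 2 · 2 · 1 · 3
2 · 0 · 3 · 3 · 1
3 · 3 · 2 · 3 · 1
step 8: 3 · 2 · 2 · 0 · 3
1 · 3 · 0 · 2 · 2
3 · 1 · 1 · 3 · 1
1 · 2 · 2 · 1 · 3
2 · 0 · 3 · 3 · 1
3 · 3 · 2 · 3 · 1
step 9: 3 · 2 · 2 · 0 · 3
1 · 3 · 0 · 3 · 2
3 · 1 · 1 · 3 · 1
1 · 2 · 2 · 1 · 3
2 · 0 · 3 · 3 · 1
3 · 3 · 2 · 3 · 1
step 10: 3 · 2 · 2 · 1 · 3
1 · 3 · 1 · 1 · 3
3 · 1 · 2 · 0 · 2
1 · 2 · 2 · 2 · 3
2 · 0 · 3 · 3 · 1
3 · 3 · 2 · 3 · 1
step 11: 3 · 2 · 2 · 1 · 3
1 · 3 · 1 · 2 · 3
3 · 1 · 2 · 0 · 2
1 · 2 · 2 · 2 · 3
2 · 0 · 3 · 3 · 1
3 · 3 · 2 · 3 · 1
step 12: 3 · 2 · 2 · 1 · 3
1 · 3 · 1 · 3 · 3
3 · 1 · 2 · 0 · 2
1 · 2 · 2 · 2 · 3
2 · 0 · 3 · 3 · 1
3 · 3 · 2 · 3 · 1
step 13: 3 · 2 · 2 · 3 · 0
1 · 3 · 2 · 1 · 1
3 · 1 · 2 · 1 · 3
1 · 2 · 2 · 2 · 3
2 · 0 · 3 · 3 · 1
3 · 3 · 2 · 3 · 1
step 14: 3 · 2 · 2 · 3 · 0
1 · 3 · 2 · 2 · 1
3 · 1 · 2 · 1 · 3
1 · 2 · 2 · 2 · 3
2 · 0 · 3 · 3 · 1
3 · 3 · 2 · 3 · 1
step 15: 3 · 2 · 2 · 3 · 0
1 · 3 · 2 · 3 · 1
3 · 1 · 2 · 1 · 3
1 · 2 · 2 · 2 · 3
2 · 0 · 3 · 3 · 1
3 · 3 · 2 · 3 · 1

3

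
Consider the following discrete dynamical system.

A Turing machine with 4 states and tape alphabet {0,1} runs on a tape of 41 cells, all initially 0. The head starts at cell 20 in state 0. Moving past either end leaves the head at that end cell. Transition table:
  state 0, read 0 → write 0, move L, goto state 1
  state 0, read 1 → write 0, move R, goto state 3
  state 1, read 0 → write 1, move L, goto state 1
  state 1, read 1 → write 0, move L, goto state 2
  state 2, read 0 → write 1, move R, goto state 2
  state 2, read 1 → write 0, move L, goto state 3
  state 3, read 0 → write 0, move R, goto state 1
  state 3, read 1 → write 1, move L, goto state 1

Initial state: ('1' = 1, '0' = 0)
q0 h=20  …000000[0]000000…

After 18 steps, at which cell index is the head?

k=0  q0 h=20  …000000[0]000000…
k=1  q1 h=19  …000000[0]000000…
k=2  q1 h=18  …000000[0]100000…
k=3  q1 h=17  …000000[0]110000…
k=4  q1 h=16  …000000[0]111000…
k=5  q1 h=15  …000000[0]111100…
k=6  q1 h=14  …000000[0]111110…
k=7  q1 h=13  …000000[0]111111…
k=8  q1 h=12  …000000[0]111111…
k=9  q1 h=11  …000000[0]111111…
k=10  q1 h=10  …000000[0]111111…
k=11  q1 h= 9  …000000[0]111111…
k=12  q1 h= 8  …000000[0]111111…
k=13  q1 h= 7  …000000[0]111111…
k=14  q1 h= 6  |000000[0]111111…
k=15  q1 h= 5  |00000[0]111111…
k=16  q1 h= 4  |0000[0]111111…
k=17  q1 h= 3  |000[0]111111…
k=18  q1 h= 2  |00[0]111111…

2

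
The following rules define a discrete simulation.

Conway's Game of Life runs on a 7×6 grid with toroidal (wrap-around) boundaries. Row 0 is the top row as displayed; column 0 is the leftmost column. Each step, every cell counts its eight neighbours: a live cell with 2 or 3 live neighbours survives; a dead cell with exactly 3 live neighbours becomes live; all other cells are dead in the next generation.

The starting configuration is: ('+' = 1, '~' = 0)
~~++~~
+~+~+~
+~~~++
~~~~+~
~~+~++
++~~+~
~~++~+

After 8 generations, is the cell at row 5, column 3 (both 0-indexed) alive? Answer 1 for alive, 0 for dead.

1

[0] ~~++~~
+~+~+~
+~~~++
~~~~+~
~~+~++
++~~+~
~~++~+
[1] ~~~~~+
+~+~+~
++~~+~
+~~~~~
++~~+~
++~~~~
+~~~~+
[2] ~+~~+~
+~~++~
+~~+~~
~~~~~~
~~~~~~
~~~~~~
~+~~~+
[3] ~++++~
+++++~
~~~+++
~~~~~~
~~~~~~
~~~~~~
+~~~~~
[4] ~~~~+~
+~~~~~
++~~~+
~~~~+~
~~~~~~
~~~~~~
~+++~~
[5] ~+++~~
++~~~~
++~~~+
+~~~~+
~~~~~~
~~+~~~
~~++~~
[6] +~~+~~
~~~~~+
~~~~~~
~+~~~+
~~~~~~
~~++~~
~~~~~~
[7] ~~~~~~
~~~~~~
+~~~~~
~~~~~~
~~+~~~
~~~~~~
~~++~~
[8] ~~~~~~
~~~~~~
~~~~~~
~~~~~~
~~~~~~
~~++~~
~~~~~~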